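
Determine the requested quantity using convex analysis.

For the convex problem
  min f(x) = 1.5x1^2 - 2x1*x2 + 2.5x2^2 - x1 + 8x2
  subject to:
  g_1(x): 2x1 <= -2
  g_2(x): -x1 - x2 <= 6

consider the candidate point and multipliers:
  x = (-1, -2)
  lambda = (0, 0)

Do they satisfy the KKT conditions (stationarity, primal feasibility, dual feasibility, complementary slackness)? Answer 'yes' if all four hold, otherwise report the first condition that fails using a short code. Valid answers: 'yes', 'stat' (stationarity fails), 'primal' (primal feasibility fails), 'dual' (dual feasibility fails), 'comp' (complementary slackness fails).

Gradient of f: grad f(x) = Q x + c = (0, 0)
Constraint values g_i(x) = a_i^T x - b_i:
  g_1((-1, -2)) = 0
  g_2((-1, -2)) = -3
Stationarity residual: grad f(x) + sum_i lambda_i a_i = (0, 0)
  -> stationarity OK
Primal feasibility (all g_i <= 0): OK
Dual feasibility (all lambda_i >= 0): OK
Complementary slackness (lambda_i * g_i(x) = 0 for all i): OK

Verdict: yes, KKT holds.

yes


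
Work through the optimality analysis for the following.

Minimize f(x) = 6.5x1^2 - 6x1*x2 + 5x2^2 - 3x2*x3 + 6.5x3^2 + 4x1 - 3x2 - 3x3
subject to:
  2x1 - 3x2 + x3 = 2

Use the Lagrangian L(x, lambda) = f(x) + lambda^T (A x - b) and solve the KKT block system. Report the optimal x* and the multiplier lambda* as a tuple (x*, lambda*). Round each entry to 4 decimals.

Form the Lagrangian:
  L(x, lambda) = (1/2) x^T Q x + c^T x + lambda^T (A x - b)
Stationarity (grad_x L = 0): Q x + c + A^T lambda = 0.
Primal feasibility: A x = b.

This gives the KKT block system:
  [ Q   A^T ] [ x     ]   [-c ]
  [ A    0  ] [ lambda ] = [ b ]

Solving the linear system:
  x*      = (-0.1019, -0.6234, 0.3337)
  lambda* = (-3.2078)
  f(x*)   = 3.4386

x* = (-0.1019, -0.6234, 0.3337), lambda* = (-3.2078)


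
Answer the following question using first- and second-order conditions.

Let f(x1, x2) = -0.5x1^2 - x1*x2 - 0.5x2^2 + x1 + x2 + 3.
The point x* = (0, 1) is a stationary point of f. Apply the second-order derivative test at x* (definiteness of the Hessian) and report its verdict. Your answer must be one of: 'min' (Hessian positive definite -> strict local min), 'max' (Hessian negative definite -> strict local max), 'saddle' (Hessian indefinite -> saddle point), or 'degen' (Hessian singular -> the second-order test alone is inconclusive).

Compute the Hessian H = grad^2 f:
  H = [[-1, -1], [-1, -1]]
Verify stationarity: grad f(x*) = H x* + g = (0, 0).
Eigenvalues of H: -2, 0.
H has a zero eigenvalue (singular; negative semidefinite but not definite), so H is neither positive definite, negative definite, nor indefinite. The second-order test alone is inconclusive -> degen.
(Indeed, f is constant along the null direction of H through x*, so x* is not a strict local extremum.)

degen


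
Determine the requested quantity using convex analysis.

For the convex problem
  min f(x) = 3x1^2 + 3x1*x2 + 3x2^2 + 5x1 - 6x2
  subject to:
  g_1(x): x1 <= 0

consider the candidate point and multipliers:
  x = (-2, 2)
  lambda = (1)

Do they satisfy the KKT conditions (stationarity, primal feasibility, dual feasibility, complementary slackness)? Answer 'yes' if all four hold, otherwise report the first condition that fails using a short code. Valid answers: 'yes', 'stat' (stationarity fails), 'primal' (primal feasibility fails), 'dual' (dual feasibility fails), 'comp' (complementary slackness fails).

Gradient of f: grad f(x) = Q x + c = (-1, 0)
Constraint values g_i(x) = a_i^T x - b_i:
  g_1((-2, 2)) = -2
Stationarity residual: grad f(x) + sum_i lambda_i a_i = (0, 0)
  -> stationarity OK
Primal feasibility (all g_i <= 0): OK
Dual feasibility (all lambda_i >= 0): OK
Complementary slackness (lambda_i * g_i(x) = 0 for all i): FAILS

Verdict: the first failing condition is complementary_slackness -> comp.

comp


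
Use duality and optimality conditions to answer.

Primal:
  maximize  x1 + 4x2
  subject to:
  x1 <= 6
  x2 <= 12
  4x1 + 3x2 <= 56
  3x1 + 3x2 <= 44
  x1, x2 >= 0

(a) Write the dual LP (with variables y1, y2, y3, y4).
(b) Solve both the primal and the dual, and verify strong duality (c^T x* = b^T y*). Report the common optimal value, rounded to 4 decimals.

The standard primal-dual pair for 'max c^T x s.t. A x <= b, x >= 0' is:
  Dual:  min b^T y  s.t.  A^T y >= c,  y >= 0.

So the dual LP is:
  minimize  6y1 + 12y2 + 56y3 + 44y4
  subject to:
    y1 + 4y3 + 3y4 >= 1
    y2 + 3y3 + 3y4 >= 4
    y1, y2, y3, y4 >= 0

Solving the primal: x* = (2.6667, 12).
  primal value c^T x* = 50.6667.
Solving the dual: y* = (0, 3, 0, 0.3333).
  dual value b^T y* = 50.6667.
Strong duality: c^T x* = b^T y*. Confirmed.

50.6667


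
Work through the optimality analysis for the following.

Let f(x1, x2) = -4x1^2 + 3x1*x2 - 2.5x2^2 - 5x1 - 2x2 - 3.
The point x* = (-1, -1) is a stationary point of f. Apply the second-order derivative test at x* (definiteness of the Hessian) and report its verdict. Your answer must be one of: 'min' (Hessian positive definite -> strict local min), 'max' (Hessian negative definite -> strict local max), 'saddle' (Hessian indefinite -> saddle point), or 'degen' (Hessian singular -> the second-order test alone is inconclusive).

Compute the Hessian H = grad^2 f:
  H = [[-8, 3], [3, -5]]
Verify stationarity: grad f(x*) = H x* + g = (0, 0).
Eigenvalues of H: -9.8541, -3.1459.
Both eigenvalues < 0, so H is negative definite -> x* is a strict local max.

max


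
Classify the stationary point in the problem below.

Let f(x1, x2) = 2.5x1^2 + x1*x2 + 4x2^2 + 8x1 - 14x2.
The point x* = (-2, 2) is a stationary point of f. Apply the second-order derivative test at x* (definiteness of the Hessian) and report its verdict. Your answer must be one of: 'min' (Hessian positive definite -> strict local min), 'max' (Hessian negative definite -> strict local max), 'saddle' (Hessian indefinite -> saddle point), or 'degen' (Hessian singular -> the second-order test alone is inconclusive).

Compute the Hessian H = grad^2 f:
  H = [[5, 1], [1, 8]]
Verify stationarity: grad f(x*) = H x* + g = (0, 0).
Eigenvalues of H: 4.6972, 8.3028.
Both eigenvalues > 0, so H is positive definite -> x* is a strict local min.

min


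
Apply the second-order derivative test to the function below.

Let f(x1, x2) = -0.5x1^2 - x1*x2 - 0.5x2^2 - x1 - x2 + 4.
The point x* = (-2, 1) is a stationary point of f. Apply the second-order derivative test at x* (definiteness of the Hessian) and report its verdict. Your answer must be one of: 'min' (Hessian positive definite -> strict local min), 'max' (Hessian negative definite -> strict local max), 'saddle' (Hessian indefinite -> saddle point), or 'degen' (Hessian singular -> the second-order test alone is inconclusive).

Compute the Hessian H = grad^2 f:
  H = [[-1, -1], [-1, -1]]
Verify stationarity: grad f(x*) = H x* + g = (0, 0).
Eigenvalues of H: -2, 0.
H has a zero eigenvalue (singular; negative semidefinite but not definite), so H is neither positive definite, negative definite, nor indefinite. The second-order test alone is inconclusive -> degen.
(Indeed, f is constant along the null direction of H through x*, so x* is not a strict local extremum.)

degen


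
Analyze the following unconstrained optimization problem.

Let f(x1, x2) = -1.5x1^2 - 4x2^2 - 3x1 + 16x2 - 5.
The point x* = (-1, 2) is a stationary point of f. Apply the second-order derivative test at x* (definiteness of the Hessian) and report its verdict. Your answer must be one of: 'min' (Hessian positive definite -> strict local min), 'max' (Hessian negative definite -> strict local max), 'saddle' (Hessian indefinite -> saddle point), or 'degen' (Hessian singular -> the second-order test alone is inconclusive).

Compute the Hessian H = grad^2 f:
  H = [[-3, 0], [0, -8]]
Verify stationarity: grad f(x*) = H x* + g = (0, 0).
Eigenvalues of H: -8, -3.
Both eigenvalues < 0, so H is negative definite -> x* is a strict local max.

max


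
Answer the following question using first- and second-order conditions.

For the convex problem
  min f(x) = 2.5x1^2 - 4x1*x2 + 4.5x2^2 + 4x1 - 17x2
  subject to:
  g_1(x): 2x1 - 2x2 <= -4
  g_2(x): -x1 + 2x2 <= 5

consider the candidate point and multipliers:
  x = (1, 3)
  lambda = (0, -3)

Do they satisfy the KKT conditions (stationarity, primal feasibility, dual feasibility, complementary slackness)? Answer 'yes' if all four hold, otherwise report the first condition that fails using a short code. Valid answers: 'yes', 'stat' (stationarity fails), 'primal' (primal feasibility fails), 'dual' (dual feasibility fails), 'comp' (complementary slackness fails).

Gradient of f: grad f(x) = Q x + c = (-3, 6)
Constraint values g_i(x) = a_i^T x - b_i:
  g_1((1, 3)) = 0
  g_2((1, 3)) = 0
Stationarity residual: grad f(x) + sum_i lambda_i a_i = (0, 0)
  -> stationarity OK
Primal feasibility (all g_i <= 0): OK
Dual feasibility (all lambda_i >= 0): FAILS
Complementary slackness (lambda_i * g_i(x) = 0 for all i): OK

Verdict: the first failing condition is dual_feasibility -> dual.

dual


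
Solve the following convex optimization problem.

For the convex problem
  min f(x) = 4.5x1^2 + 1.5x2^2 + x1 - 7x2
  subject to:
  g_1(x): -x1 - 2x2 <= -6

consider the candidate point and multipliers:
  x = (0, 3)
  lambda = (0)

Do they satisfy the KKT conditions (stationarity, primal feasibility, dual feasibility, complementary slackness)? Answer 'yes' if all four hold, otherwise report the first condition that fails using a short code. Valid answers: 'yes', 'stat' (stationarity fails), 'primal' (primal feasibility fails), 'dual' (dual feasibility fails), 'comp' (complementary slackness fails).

Gradient of f: grad f(x) = Q x + c = (1, 2)
Constraint values g_i(x) = a_i^T x - b_i:
  g_1((0, 3)) = 0
Stationarity residual: grad f(x) + sum_i lambda_i a_i = (1, 2)
  -> stationarity FAILS
Primal feasibility (all g_i <= 0): OK
Dual feasibility (all lambda_i >= 0): OK
Complementary slackness (lambda_i * g_i(x) = 0 for all i): OK

Verdict: the first failing condition is stationarity -> stat.

stat


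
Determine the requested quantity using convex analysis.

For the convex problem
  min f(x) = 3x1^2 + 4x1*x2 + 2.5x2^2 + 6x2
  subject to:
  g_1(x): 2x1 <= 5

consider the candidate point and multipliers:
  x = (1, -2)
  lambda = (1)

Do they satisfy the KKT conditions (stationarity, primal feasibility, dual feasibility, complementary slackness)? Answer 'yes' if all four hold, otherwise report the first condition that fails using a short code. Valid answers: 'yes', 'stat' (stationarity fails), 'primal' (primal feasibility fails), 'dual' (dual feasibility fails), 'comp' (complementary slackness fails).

Gradient of f: grad f(x) = Q x + c = (-2, 0)
Constraint values g_i(x) = a_i^T x - b_i:
  g_1((1, -2)) = -3
Stationarity residual: grad f(x) + sum_i lambda_i a_i = (0, 0)
  -> stationarity OK
Primal feasibility (all g_i <= 0): OK
Dual feasibility (all lambda_i >= 0): OK
Complementary slackness (lambda_i * g_i(x) = 0 for all i): FAILS

Verdict: the first failing condition is complementary_slackness -> comp.

comp


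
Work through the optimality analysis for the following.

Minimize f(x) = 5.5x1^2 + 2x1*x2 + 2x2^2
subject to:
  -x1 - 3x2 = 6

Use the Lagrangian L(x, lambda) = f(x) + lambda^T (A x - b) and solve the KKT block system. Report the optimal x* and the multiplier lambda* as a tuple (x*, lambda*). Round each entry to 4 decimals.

Form the Lagrangian:
  L(x, lambda) = (1/2) x^T Q x + c^T x + lambda^T (A x - b)
Stationarity (grad_x L = 0): Q x + c + A^T lambda = 0.
Primal feasibility: A x = b.

This gives the KKT block system:
  [ Q   A^T ] [ x     ]   [-c ]
  [ A    0  ] [ lambda ] = [ b ]

Solving the linear system:
  x*      = (0.1319, -2.044)
  lambda* = (-2.6374)
  f(x*)   = 7.9121

x* = (0.1319, -2.044), lambda* = (-2.6374)


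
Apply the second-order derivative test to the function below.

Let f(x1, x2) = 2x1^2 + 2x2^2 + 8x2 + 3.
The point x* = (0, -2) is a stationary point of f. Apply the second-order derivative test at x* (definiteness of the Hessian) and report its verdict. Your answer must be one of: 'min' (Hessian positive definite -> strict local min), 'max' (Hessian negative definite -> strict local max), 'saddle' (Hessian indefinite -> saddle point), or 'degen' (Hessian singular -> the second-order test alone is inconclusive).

Compute the Hessian H = grad^2 f:
  H = [[4, 0], [0, 4]]
Verify stationarity: grad f(x*) = H x* + g = (0, 0).
Eigenvalues of H: 4, 4.
Both eigenvalues > 0, so H is positive definite -> x* is a strict local min.

min


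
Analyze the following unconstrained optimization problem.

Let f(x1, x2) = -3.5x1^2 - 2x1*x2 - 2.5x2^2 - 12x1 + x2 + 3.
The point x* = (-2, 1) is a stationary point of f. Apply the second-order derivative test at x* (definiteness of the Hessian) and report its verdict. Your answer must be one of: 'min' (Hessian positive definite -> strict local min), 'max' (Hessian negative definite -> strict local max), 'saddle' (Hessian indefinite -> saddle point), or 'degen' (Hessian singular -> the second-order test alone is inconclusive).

Compute the Hessian H = grad^2 f:
  H = [[-7, -2], [-2, -5]]
Verify stationarity: grad f(x*) = H x* + g = (0, 0).
Eigenvalues of H: -8.2361, -3.7639.
Both eigenvalues < 0, so H is negative definite -> x* is a strict local max.

max


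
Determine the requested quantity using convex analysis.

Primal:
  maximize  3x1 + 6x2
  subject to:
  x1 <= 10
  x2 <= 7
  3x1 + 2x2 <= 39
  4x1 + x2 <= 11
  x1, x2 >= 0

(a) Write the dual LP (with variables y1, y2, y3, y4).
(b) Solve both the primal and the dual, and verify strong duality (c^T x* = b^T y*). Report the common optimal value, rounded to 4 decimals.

The standard primal-dual pair for 'max c^T x s.t. A x <= b, x >= 0' is:
  Dual:  min b^T y  s.t.  A^T y >= c,  y >= 0.

So the dual LP is:
  minimize  10y1 + 7y2 + 39y3 + 11y4
  subject to:
    y1 + 3y3 + 4y4 >= 3
    y2 + 2y3 + y4 >= 6
    y1, y2, y3, y4 >= 0

Solving the primal: x* = (1, 7).
  primal value c^T x* = 45.
Solving the dual: y* = (0, 5.25, 0, 0.75).
  dual value b^T y* = 45.
Strong duality: c^T x* = b^T y*. Confirmed.

45


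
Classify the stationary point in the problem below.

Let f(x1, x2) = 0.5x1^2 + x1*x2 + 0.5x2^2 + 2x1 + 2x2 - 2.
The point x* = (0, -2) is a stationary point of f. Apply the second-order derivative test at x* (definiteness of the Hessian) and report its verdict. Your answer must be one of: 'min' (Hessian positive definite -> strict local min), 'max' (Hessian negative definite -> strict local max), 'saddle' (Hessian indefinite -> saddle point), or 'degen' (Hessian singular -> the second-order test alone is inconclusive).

Compute the Hessian H = grad^2 f:
  H = [[1, 1], [1, 1]]
Verify stationarity: grad f(x*) = H x* + g = (0, 0).
Eigenvalues of H: 0, 2.
H has a zero eigenvalue (singular; positive semidefinite but not definite), so H is neither positive definite, negative definite, nor indefinite. The second-order test alone is inconclusive -> degen.
(Indeed, f is constant along the null direction of H through x*, so x* is not a strict local extremum.)

degen


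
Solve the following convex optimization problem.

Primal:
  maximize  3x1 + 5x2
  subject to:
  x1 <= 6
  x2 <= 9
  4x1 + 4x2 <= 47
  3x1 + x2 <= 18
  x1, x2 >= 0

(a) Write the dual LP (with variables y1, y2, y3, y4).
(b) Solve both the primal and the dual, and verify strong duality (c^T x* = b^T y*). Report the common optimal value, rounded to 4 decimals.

The standard primal-dual pair for 'max c^T x s.t. A x <= b, x >= 0' is:
  Dual:  min b^T y  s.t.  A^T y >= c,  y >= 0.

So the dual LP is:
  minimize  6y1 + 9y2 + 47y3 + 18y4
  subject to:
    y1 + 4y3 + 3y4 >= 3
    y2 + 4y3 + y4 >= 5
    y1, y2, y3, y4 >= 0

Solving the primal: x* = (2.75, 9).
  primal value c^T x* = 53.25.
Solving the dual: y* = (0, 2, 0.75, 0).
  dual value b^T y* = 53.25.
Strong duality: c^T x* = b^T y*. Confirmed.

53.25


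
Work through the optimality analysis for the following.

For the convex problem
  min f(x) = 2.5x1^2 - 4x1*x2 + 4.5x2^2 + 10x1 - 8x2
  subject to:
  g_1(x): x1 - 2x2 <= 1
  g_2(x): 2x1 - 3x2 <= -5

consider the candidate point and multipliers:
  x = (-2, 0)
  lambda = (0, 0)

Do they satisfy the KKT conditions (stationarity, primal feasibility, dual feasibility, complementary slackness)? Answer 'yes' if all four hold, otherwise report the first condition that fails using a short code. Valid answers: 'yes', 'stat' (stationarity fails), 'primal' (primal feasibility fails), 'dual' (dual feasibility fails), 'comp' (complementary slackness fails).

Gradient of f: grad f(x) = Q x + c = (0, 0)
Constraint values g_i(x) = a_i^T x - b_i:
  g_1((-2, 0)) = -3
  g_2((-2, 0)) = 1
Stationarity residual: grad f(x) + sum_i lambda_i a_i = (0, 0)
  -> stationarity OK
Primal feasibility (all g_i <= 0): FAILS
Dual feasibility (all lambda_i >= 0): OK
Complementary slackness (lambda_i * g_i(x) = 0 for all i): OK

Verdict: the first failing condition is primal_feasibility -> primal.

primal


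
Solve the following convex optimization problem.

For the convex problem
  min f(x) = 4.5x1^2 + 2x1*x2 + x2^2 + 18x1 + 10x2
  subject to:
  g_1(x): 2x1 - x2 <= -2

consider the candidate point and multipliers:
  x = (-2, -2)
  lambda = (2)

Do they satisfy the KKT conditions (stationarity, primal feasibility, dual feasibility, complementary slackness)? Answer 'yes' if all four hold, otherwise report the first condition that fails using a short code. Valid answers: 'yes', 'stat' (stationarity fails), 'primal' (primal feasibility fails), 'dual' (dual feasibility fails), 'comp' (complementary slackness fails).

Gradient of f: grad f(x) = Q x + c = (-4, 2)
Constraint values g_i(x) = a_i^T x - b_i:
  g_1((-2, -2)) = 0
Stationarity residual: grad f(x) + sum_i lambda_i a_i = (0, 0)
  -> stationarity OK
Primal feasibility (all g_i <= 0): OK
Dual feasibility (all lambda_i >= 0): OK
Complementary slackness (lambda_i * g_i(x) = 0 for all i): OK

Verdict: yes, KKT holds.

yes


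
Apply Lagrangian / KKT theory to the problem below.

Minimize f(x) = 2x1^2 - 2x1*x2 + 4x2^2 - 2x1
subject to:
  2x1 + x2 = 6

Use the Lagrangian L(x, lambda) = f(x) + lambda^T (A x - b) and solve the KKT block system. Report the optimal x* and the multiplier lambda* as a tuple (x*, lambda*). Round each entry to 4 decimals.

Form the Lagrangian:
  L(x, lambda) = (1/2) x^T Q x + c^T x + lambda^T (A x - b)
Stationarity (grad_x L = 0): Q x + c + A^T lambda = 0.
Primal feasibility: A x = b.

This gives the KKT block system:
  [ Q   A^T ] [ x     ]   [-c ]
  [ A    0  ] [ lambda ] = [ b ]

Solving the linear system:
  x*      = (2.5, 1)
  lambda* = (-3)
  f(x*)   = 6.5

x* = (2.5, 1), lambda* = (-3)


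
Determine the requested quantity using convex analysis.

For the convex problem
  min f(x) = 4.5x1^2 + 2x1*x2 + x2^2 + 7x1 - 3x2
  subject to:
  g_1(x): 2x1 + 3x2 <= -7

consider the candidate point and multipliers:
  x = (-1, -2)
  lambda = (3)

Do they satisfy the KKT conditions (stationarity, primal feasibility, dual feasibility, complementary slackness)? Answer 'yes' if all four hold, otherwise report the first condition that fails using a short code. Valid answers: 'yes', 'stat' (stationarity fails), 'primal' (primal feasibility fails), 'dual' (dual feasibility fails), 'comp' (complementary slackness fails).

Gradient of f: grad f(x) = Q x + c = (-6, -9)
Constraint values g_i(x) = a_i^T x - b_i:
  g_1((-1, -2)) = -1
Stationarity residual: grad f(x) + sum_i lambda_i a_i = (0, 0)
  -> stationarity OK
Primal feasibility (all g_i <= 0): OK
Dual feasibility (all lambda_i >= 0): OK
Complementary slackness (lambda_i * g_i(x) = 0 for all i): FAILS

Verdict: the first failing condition is complementary_slackness -> comp.

comp


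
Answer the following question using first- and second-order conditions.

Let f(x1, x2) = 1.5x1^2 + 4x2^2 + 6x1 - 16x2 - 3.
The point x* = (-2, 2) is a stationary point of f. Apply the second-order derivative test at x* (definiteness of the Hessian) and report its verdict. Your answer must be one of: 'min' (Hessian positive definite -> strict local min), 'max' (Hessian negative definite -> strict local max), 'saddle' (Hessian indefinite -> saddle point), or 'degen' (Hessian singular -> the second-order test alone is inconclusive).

Compute the Hessian H = grad^2 f:
  H = [[3, 0], [0, 8]]
Verify stationarity: grad f(x*) = H x* + g = (0, 0).
Eigenvalues of H: 3, 8.
Both eigenvalues > 0, so H is positive definite -> x* is a strict local min.

min


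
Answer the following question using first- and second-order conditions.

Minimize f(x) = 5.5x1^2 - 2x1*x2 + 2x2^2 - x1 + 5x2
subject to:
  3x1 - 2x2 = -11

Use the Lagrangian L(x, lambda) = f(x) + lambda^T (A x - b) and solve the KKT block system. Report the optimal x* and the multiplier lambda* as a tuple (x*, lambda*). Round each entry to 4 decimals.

Form the Lagrangian:
  L(x, lambda) = (1/2) x^T Q x + c^T x + lambda^T (A x - b)
Stationarity (grad_x L = 0): Q x + c + A^T lambda = 0.
Primal feasibility: A x = b.

This gives the KKT block system:
  [ Q   A^T ] [ x     ]   [-c ]
  [ A    0  ] [ lambda ] = [ b ]

Solving the linear system:
  x*      = (-2.0357, 2.4464)
  lambda* = (9.4286)
  f(x*)   = 58.9911

x* = (-2.0357, 2.4464), lambda* = (9.4286)


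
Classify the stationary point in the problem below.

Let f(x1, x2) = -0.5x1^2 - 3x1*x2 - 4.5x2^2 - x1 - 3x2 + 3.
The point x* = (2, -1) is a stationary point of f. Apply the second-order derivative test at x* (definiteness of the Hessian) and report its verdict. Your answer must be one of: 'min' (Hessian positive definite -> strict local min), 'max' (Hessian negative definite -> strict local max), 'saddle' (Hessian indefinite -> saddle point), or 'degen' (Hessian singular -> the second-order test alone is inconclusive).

Compute the Hessian H = grad^2 f:
  H = [[-1, -3], [-3, -9]]
Verify stationarity: grad f(x*) = H x* + g = (0, 0).
Eigenvalues of H: -10, 0.
H has a zero eigenvalue (singular; negative semidefinite but not definite), so H is neither positive definite, negative definite, nor indefinite. The second-order test alone is inconclusive -> degen.
(Indeed, f is constant along the null direction of H through x*, so x* is not a strict local extremum.)

degen


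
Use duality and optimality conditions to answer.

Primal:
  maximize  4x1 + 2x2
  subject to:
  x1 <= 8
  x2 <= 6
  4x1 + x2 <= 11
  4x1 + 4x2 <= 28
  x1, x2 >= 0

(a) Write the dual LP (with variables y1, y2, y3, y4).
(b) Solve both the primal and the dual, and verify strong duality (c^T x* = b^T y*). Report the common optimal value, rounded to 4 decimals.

The standard primal-dual pair for 'max c^T x s.t. A x <= b, x >= 0' is:
  Dual:  min b^T y  s.t.  A^T y >= c,  y >= 0.

So the dual LP is:
  minimize  8y1 + 6y2 + 11y3 + 28y4
  subject to:
    y1 + 4y3 + 4y4 >= 4
    y2 + y3 + 4y4 >= 2
    y1, y2, y3, y4 >= 0

Solving the primal: x* = (1.3333, 5.6667).
  primal value c^T x* = 16.6667.
Solving the dual: y* = (0, 0, 0.6667, 0.3333).
  dual value b^T y* = 16.6667.
Strong duality: c^T x* = b^T y*. Confirmed.

16.6667


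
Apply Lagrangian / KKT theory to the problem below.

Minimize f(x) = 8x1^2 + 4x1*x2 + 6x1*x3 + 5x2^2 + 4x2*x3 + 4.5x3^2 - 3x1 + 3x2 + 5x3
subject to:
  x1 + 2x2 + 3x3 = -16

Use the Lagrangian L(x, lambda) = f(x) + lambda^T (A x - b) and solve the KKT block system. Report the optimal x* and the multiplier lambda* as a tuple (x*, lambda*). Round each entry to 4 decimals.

Form the Lagrangian:
  L(x, lambda) = (1/2) x^T Q x + c^T x + lambda^T (A x - b)
Stationarity (grad_x L = 0): Q x + c + A^T lambda = 0.
Primal feasibility: A x = b.

This gives the KKT block system:
  [ Q   A^T ] [ x     ]   [-c ]
  [ A    0  ] [ lambda ] = [ b ]

Solving the linear system:
  x*      = (1.6574, -1.3198, -5.0059)
  lambda* = (11.796)
  f(x*)   = 77.3876

x* = (1.6574, -1.3198, -5.0059), lambda* = (11.796)


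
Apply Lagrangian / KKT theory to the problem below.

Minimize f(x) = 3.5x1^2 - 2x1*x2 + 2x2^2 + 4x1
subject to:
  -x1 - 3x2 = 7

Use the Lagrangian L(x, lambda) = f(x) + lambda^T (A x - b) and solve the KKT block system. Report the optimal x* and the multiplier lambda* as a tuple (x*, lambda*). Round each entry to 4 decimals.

Form the Lagrangian:
  L(x, lambda) = (1/2) x^T Q x + c^T x + lambda^T (A x - b)
Stationarity (grad_x L = 0): Q x + c + A^T lambda = 0.
Primal feasibility: A x = b.

This gives the KKT block system:
  [ Q   A^T ] [ x     ]   [-c ]
  [ A    0  ] [ lambda ] = [ b ]

Solving the linear system:
  x*      = (-1.3418, -1.8861)
  lambda* = (-1.6203)
  f(x*)   = 2.9873

x* = (-1.3418, -1.8861), lambda* = (-1.6203)


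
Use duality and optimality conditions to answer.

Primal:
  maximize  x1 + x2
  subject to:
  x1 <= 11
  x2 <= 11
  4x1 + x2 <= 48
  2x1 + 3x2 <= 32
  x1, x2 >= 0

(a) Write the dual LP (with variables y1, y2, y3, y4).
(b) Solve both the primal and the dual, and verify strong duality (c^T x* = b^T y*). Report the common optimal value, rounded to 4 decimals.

The standard primal-dual pair for 'max c^T x s.t. A x <= b, x >= 0' is:
  Dual:  min b^T y  s.t.  A^T y >= c,  y >= 0.

So the dual LP is:
  minimize  11y1 + 11y2 + 48y3 + 32y4
  subject to:
    y1 + 4y3 + 2y4 >= 1
    y2 + y3 + 3y4 >= 1
    y1, y2, y3, y4 >= 0

Solving the primal: x* = (11, 3.3333).
  primal value c^T x* = 14.3333.
Solving the dual: y* = (0.3333, 0, 0, 0.3333).
  dual value b^T y* = 14.3333.
Strong duality: c^T x* = b^T y*. Confirmed.

14.3333


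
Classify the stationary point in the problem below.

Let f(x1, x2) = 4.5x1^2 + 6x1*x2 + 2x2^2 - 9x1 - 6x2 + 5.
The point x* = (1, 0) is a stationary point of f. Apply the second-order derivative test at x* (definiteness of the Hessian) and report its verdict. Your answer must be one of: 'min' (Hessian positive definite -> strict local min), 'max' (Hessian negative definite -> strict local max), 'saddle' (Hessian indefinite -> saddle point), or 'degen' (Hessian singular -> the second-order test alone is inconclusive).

Compute the Hessian H = grad^2 f:
  H = [[9, 6], [6, 4]]
Verify stationarity: grad f(x*) = H x* + g = (0, 0).
Eigenvalues of H: 0, 13.
H has a zero eigenvalue (singular; positive semidefinite but not definite), so H is neither positive definite, negative definite, nor indefinite. The second-order test alone is inconclusive -> degen.
(Indeed, f is constant along the null direction of H through x*, so x* is not a strict local extremum.)

degen


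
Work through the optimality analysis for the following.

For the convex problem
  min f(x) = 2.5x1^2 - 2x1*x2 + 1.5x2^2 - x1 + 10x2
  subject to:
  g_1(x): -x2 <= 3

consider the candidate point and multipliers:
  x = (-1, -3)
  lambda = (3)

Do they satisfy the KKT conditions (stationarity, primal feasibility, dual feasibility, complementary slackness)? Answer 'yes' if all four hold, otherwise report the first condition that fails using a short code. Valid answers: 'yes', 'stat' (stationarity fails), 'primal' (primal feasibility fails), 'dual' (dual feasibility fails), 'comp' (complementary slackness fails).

Gradient of f: grad f(x) = Q x + c = (0, 3)
Constraint values g_i(x) = a_i^T x - b_i:
  g_1((-1, -3)) = 0
Stationarity residual: grad f(x) + sum_i lambda_i a_i = (0, 0)
  -> stationarity OK
Primal feasibility (all g_i <= 0): OK
Dual feasibility (all lambda_i >= 0): OK
Complementary slackness (lambda_i * g_i(x) = 0 for all i): OK

Verdict: yes, KKT holds.

yes


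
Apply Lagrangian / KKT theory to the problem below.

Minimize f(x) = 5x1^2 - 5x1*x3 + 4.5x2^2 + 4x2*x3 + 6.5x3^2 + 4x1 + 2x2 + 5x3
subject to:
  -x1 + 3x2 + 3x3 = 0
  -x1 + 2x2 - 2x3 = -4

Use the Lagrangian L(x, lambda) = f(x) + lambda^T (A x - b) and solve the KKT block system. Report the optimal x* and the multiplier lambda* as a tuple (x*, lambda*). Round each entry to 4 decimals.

Form the Lagrangian:
  L(x, lambda) = (1/2) x^T Q x + c^T x + lambda^T (A x - b)
Stationarity (grad_x L = 0): Q x + c + A^T lambda = 0.
Primal feasibility: A x = b.

This gives the KKT block system:
  [ Q   A^T ] [ x     ]   [-c ]
  [ A    0  ] [ lambda ] = [ b ]

Solving the linear system:
  x*      = (0.2799, -0.8834, 0.9767)
  lambda* = (-1.7867, 3.7019)
  f(x*)   = 9.5219

x* = (0.2799, -0.8834, 0.9767), lambda* = (-1.7867, 3.7019)


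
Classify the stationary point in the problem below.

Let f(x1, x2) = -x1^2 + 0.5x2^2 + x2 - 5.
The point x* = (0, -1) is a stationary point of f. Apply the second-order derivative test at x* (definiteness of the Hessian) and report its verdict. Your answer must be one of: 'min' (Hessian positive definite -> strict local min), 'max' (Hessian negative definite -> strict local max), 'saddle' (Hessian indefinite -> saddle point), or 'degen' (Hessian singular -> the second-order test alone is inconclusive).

Compute the Hessian H = grad^2 f:
  H = [[-2, 0], [0, 1]]
Verify stationarity: grad f(x*) = H x* + g = (0, 0).
Eigenvalues of H: -2, 1.
Eigenvalues have mixed signs, so H is indefinite -> x* is a saddle point.

saddle


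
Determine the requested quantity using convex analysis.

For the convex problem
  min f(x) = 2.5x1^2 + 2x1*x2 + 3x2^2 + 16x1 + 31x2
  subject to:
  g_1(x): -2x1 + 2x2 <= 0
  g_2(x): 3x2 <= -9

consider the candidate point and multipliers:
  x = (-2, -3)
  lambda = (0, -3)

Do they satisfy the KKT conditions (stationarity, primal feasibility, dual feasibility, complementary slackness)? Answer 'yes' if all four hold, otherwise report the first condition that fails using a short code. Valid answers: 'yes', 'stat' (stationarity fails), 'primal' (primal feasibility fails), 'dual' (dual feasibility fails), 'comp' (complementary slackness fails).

Gradient of f: grad f(x) = Q x + c = (0, 9)
Constraint values g_i(x) = a_i^T x - b_i:
  g_1((-2, -3)) = -2
  g_2((-2, -3)) = 0
Stationarity residual: grad f(x) + sum_i lambda_i a_i = (0, 0)
  -> stationarity OK
Primal feasibility (all g_i <= 0): OK
Dual feasibility (all lambda_i >= 0): FAILS
Complementary slackness (lambda_i * g_i(x) = 0 for all i): OK

Verdict: the first failing condition is dual_feasibility -> dual.

dual


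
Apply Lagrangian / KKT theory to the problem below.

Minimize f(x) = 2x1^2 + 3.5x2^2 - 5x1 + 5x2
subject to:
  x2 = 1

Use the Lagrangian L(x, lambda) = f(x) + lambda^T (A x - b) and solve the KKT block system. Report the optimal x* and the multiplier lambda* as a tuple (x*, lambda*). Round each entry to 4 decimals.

Form the Lagrangian:
  L(x, lambda) = (1/2) x^T Q x + c^T x + lambda^T (A x - b)
Stationarity (grad_x L = 0): Q x + c + A^T lambda = 0.
Primal feasibility: A x = b.

This gives the KKT block system:
  [ Q   A^T ] [ x     ]   [-c ]
  [ A    0  ] [ lambda ] = [ b ]

Solving the linear system:
  x*      = (1.25, 1)
  lambda* = (-12)
  f(x*)   = 5.375

x* = (1.25, 1), lambda* = (-12)


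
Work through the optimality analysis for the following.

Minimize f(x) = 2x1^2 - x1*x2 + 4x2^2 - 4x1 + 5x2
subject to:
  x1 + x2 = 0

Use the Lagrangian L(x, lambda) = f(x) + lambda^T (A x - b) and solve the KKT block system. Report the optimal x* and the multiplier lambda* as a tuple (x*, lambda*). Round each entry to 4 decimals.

Form the Lagrangian:
  L(x, lambda) = (1/2) x^T Q x + c^T x + lambda^T (A x - b)
Stationarity (grad_x L = 0): Q x + c + A^T lambda = 0.
Primal feasibility: A x = b.

This gives the KKT block system:
  [ Q   A^T ] [ x     ]   [-c ]
  [ A    0  ] [ lambda ] = [ b ]

Solving the linear system:
  x*      = (0.6429, -0.6429)
  lambda* = (0.7857)
  f(x*)   = -2.8929

x* = (0.6429, -0.6429), lambda* = (0.7857)


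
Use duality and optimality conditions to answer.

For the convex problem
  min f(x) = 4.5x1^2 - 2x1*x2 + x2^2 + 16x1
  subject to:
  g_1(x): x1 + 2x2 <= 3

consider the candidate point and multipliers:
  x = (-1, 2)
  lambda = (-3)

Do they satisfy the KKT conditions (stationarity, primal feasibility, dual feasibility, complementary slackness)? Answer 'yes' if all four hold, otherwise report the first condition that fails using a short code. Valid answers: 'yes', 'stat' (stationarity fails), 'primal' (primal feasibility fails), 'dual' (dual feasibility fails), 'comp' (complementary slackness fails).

Gradient of f: grad f(x) = Q x + c = (3, 6)
Constraint values g_i(x) = a_i^T x - b_i:
  g_1((-1, 2)) = 0
Stationarity residual: grad f(x) + sum_i lambda_i a_i = (0, 0)
  -> stationarity OK
Primal feasibility (all g_i <= 0): OK
Dual feasibility (all lambda_i >= 0): FAILS
Complementary slackness (lambda_i * g_i(x) = 0 for all i): OK

Verdict: the first failing condition is dual_feasibility -> dual.

dual


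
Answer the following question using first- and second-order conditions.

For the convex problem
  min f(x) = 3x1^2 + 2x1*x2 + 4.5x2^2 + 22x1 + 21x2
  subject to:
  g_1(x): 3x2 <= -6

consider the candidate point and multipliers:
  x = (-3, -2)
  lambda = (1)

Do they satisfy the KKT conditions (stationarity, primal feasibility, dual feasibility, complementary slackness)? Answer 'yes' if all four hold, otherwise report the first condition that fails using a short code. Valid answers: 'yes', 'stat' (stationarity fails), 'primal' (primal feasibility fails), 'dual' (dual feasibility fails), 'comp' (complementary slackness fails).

Gradient of f: grad f(x) = Q x + c = (0, -3)
Constraint values g_i(x) = a_i^T x - b_i:
  g_1((-3, -2)) = 0
Stationarity residual: grad f(x) + sum_i lambda_i a_i = (0, 0)
  -> stationarity OK
Primal feasibility (all g_i <= 0): OK
Dual feasibility (all lambda_i >= 0): OK
Complementary slackness (lambda_i * g_i(x) = 0 for all i): OK

Verdict: yes, KKT holds.

yes


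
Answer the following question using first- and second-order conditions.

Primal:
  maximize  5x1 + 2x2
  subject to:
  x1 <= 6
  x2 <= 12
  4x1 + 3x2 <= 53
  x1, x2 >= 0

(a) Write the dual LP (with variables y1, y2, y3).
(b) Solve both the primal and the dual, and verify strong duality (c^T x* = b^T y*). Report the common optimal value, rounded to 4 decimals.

The standard primal-dual pair for 'max c^T x s.t. A x <= b, x >= 0' is:
  Dual:  min b^T y  s.t.  A^T y >= c,  y >= 0.

So the dual LP is:
  minimize  6y1 + 12y2 + 53y3
  subject to:
    y1 + 4y3 >= 5
    y2 + 3y3 >= 2
    y1, y2, y3 >= 0

Solving the primal: x* = (6, 9.6667).
  primal value c^T x* = 49.3333.
Solving the dual: y* = (2.3333, 0, 0.6667).
  dual value b^T y* = 49.3333.
Strong duality: c^T x* = b^T y*. Confirmed.

49.3333


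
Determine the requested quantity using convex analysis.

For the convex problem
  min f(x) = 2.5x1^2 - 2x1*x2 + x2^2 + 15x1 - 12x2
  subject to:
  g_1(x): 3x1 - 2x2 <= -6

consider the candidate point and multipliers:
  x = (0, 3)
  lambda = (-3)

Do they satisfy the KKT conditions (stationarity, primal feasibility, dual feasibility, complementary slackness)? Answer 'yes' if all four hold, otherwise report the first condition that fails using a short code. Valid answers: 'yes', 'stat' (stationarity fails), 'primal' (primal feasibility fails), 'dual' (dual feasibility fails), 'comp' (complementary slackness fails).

Gradient of f: grad f(x) = Q x + c = (9, -6)
Constraint values g_i(x) = a_i^T x - b_i:
  g_1((0, 3)) = 0
Stationarity residual: grad f(x) + sum_i lambda_i a_i = (0, 0)
  -> stationarity OK
Primal feasibility (all g_i <= 0): OK
Dual feasibility (all lambda_i >= 0): FAILS
Complementary slackness (lambda_i * g_i(x) = 0 for all i): OK

Verdict: the first failing condition is dual_feasibility -> dual.

dual


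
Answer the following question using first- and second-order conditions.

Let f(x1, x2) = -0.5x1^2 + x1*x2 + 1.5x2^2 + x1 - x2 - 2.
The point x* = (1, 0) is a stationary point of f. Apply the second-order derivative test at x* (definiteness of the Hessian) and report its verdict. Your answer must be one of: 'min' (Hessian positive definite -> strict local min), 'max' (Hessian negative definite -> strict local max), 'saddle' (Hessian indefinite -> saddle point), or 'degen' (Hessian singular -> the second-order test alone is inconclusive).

Compute the Hessian H = grad^2 f:
  H = [[-1, 1], [1, 3]]
Verify stationarity: grad f(x*) = H x* + g = (0, 0).
Eigenvalues of H: -1.2361, 3.2361.
Eigenvalues have mixed signs, so H is indefinite -> x* is a saddle point.

saddle


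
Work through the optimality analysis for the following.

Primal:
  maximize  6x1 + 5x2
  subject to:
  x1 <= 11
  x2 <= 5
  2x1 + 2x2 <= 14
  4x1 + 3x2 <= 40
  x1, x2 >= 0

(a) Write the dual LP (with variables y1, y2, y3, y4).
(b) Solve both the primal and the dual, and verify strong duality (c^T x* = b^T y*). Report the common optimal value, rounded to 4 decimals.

The standard primal-dual pair for 'max c^T x s.t. A x <= b, x >= 0' is:
  Dual:  min b^T y  s.t.  A^T y >= c,  y >= 0.

So the dual LP is:
  minimize  11y1 + 5y2 + 14y3 + 40y4
  subject to:
    y1 + 2y3 + 4y4 >= 6
    y2 + 2y3 + 3y4 >= 5
    y1, y2, y3, y4 >= 0

Solving the primal: x* = (7, 0).
  primal value c^T x* = 42.
Solving the dual: y* = (0, 0, 3, 0).
  dual value b^T y* = 42.
Strong duality: c^T x* = b^T y*. Confirmed.

42


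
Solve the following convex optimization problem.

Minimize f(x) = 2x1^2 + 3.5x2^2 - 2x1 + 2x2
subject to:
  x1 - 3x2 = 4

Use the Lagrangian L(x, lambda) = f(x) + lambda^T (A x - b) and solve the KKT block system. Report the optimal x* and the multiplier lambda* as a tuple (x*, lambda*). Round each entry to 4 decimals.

Form the Lagrangian:
  L(x, lambda) = (1/2) x^T Q x + c^T x + lambda^T (A x - b)
Stationarity (grad_x L = 0): Q x + c + A^T lambda = 0.
Primal feasibility: A x = b.

This gives the KKT block system:
  [ Q   A^T ] [ x     ]   [-c ]
  [ A    0  ] [ lambda ] = [ b ]

Solving the linear system:
  x*      = (0.9302, -1.0233)
  lambda* = (-1.7209)
  f(x*)   = 1.4884

x* = (0.9302, -1.0233), lambda* = (-1.7209)


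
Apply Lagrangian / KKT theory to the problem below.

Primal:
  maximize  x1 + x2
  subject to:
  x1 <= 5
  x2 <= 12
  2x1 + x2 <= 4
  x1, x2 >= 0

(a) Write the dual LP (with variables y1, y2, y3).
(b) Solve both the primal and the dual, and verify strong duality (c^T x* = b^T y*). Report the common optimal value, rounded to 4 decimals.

The standard primal-dual pair for 'max c^T x s.t. A x <= b, x >= 0' is:
  Dual:  min b^T y  s.t.  A^T y >= c,  y >= 0.

So the dual LP is:
  minimize  5y1 + 12y2 + 4y3
  subject to:
    y1 + 2y3 >= 1
    y2 + y3 >= 1
    y1, y2, y3 >= 0

Solving the primal: x* = (0, 4).
  primal value c^T x* = 4.
Solving the dual: y* = (0, 0, 1).
  dual value b^T y* = 4.
Strong duality: c^T x* = b^T y*. Confirmed.

4


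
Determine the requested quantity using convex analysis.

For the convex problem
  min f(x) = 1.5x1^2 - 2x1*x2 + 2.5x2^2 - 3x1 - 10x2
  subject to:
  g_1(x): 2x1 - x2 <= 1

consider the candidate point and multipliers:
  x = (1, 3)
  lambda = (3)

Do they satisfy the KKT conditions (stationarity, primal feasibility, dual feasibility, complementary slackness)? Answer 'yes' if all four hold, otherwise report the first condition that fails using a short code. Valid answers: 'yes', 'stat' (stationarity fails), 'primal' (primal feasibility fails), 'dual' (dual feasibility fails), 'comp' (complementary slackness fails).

Gradient of f: grad f(x) = Q x + c = (-6, 3)
Constraint values g_i(x) = a_i^T x - b_i:
  g_1((1, 3)) = -2
Stationarity residual: grad f(x) + sum_i lambda_i a_i = (0, 0)
  -> stationarity OK
Primal feasibility (all g_i <= 0): OK
Dual feasibility (all lambda_i >= 0): OK
Complementary slackness (lambda_i * g_i(x) = 0 for all i): FAILS

Verdict: the first failing condition is complementary_slackness -> comp.

comp


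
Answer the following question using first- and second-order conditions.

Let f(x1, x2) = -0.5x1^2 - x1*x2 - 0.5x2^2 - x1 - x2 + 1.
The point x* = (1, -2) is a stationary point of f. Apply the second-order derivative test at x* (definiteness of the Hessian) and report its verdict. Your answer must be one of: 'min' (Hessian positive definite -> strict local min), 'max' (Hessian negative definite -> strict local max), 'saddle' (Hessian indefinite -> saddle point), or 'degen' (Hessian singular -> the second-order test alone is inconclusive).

Compute the Hessian H = grad^2 f:
  H = [[-1, -1], [-1, -1]]
Verify stationarity: grad f(x*) = H x* + g = (0, 0).
Eigenvalues of H: -2, 0.
H has a zero eigenvalue (singular; negative semidefinite but not definite), so H is neither positive definite, negative definite, nor indefinite. The second-order test alone is inconclusive -> degen.
(Indeed, f is constant along the null direction of H through x*, so x* is not a strict local extremum.)

degen
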